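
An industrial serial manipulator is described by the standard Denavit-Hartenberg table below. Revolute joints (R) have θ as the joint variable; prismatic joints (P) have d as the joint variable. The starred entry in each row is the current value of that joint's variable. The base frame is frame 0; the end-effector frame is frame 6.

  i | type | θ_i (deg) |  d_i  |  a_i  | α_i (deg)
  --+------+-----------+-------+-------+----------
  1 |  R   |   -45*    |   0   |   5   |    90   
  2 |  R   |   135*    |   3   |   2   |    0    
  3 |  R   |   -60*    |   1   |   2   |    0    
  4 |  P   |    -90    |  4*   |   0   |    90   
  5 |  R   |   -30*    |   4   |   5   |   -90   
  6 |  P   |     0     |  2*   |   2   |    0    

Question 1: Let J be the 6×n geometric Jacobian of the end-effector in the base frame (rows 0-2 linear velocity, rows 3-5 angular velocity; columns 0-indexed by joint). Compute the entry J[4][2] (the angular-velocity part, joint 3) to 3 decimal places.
-0.707

axis z_2 = (-0.7071,-0.7071,0.0000); lever o_n−o_2 = (2.1721,-6.7429,-3.7597)
cross product → J_v[:, 2] = (2.6585,-2.6585,6.3039)
J_ω[:, 2] = z_2
entry J[4][2] = -0.7071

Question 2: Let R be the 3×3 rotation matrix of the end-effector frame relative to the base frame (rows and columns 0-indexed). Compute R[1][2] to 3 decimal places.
-0.954

End-effector z-axis (col 2 of R) = (-0.2709,-0.9539,-0.1294)
R[1][2] = -0.9539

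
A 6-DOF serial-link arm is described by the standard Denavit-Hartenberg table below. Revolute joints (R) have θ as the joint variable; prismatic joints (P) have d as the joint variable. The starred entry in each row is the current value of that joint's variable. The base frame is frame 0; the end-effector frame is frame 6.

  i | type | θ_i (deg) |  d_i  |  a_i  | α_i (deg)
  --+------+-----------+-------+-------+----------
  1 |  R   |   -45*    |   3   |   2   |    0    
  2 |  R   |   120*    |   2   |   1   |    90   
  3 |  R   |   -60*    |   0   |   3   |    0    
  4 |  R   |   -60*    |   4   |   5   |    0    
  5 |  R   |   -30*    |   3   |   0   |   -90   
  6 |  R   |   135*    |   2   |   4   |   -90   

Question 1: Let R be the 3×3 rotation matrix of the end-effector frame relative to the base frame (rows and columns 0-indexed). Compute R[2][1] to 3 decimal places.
0.866

End-effector y-axis (col 1 of R) = (-0.1294,-0.4830,0.8660)
R[2][1] = 0.8660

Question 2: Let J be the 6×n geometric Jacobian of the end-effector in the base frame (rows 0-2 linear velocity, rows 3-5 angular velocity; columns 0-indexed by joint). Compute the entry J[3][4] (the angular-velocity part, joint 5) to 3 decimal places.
axis z_4 = (0.9659,-0.2588,0.0000); lever o_n−o_4 = (1.0585,3.2875,-0.3178)
cross product → J_v[:, 4] = (0.0823,0.3070,3.4495)
J_ω[:, 4] = z_4
entry J[3][4] = 0.9659

0.966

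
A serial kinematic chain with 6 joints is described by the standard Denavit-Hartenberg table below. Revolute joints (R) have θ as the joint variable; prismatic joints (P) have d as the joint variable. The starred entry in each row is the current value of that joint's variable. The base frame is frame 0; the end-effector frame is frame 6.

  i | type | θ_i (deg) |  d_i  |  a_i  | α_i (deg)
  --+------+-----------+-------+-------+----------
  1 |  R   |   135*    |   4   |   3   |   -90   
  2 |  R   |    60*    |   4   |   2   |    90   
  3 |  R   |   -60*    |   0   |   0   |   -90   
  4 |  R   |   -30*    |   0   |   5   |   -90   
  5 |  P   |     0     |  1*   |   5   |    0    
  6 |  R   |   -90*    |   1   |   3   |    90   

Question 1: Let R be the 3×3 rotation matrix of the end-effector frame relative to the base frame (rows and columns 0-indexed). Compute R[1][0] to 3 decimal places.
-0.047

End-effector x-axis (col 0 of R) = (-0.6597,-0.0474,-0.7500)
R[1][0] = -0.0474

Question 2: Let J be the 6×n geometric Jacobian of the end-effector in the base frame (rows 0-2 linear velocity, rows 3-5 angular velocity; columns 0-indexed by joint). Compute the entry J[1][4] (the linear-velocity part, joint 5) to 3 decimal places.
-0.136

prismatic axis z_4 = (0.7481,-0.1358,-0.6495)
J_v[:, 4] = z_4; J_ω[:, 4] = (0,0,0)
entry J[1][4] = -0.1358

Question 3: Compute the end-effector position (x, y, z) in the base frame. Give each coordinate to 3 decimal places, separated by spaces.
after link 1: o_1 = (-2.1213, 2.1213, 4.0000)
after link 2: o_2 = (-5.6569, 0.0000, 2.2679)
after link 3: o_3 = (-5.6569, 0.0000, 2.2679)
after link 4: o_4 = (-5.3016, 4.9480, 1.6429)
after link 5: o_5 = (-4.1982, 9.7603, 0.3684)
after link 6: o_6 = (-5.4293, 9.4825, -2.5311)

-5.429 9.482 -2.531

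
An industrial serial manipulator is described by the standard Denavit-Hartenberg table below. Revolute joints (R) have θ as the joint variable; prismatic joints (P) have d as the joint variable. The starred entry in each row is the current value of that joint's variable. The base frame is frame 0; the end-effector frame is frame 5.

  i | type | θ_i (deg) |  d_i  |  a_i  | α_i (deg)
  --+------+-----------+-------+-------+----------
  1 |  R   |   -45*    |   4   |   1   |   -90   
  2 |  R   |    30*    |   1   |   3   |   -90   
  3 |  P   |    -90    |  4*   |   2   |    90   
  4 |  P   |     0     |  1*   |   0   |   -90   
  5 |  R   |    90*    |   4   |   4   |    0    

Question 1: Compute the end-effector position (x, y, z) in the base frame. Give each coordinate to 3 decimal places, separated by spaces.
after link 1: o_1 = (0.7071, -0.7071, 4.0000)
after link 2: o_2 = (3.2513, -1.8371, 2.5000)
after link 3: o_3 = (3.2513, 0.9913, -0.9641)
after link 4: o_4 = (2.6390, 1.6037, -0.4641)
after link 5: o_5 = (3.6742, 0.5684, -5.9282)

3.674 0.568 -5.928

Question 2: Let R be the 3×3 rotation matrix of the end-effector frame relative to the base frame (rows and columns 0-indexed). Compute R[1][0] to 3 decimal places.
End-effector x-axis (col 0 of R) = (0.6124,-0.6124,-0.5000)
R[1][0] = -0.6124

-0.612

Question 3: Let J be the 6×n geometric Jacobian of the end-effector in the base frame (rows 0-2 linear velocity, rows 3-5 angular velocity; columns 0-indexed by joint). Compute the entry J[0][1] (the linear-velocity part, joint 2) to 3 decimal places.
axis z_1 = (0.7071,0.7071,0.0000); lever o_n−o_1 = (2.9671,1.2755,-9.9282)
cross product → J_v[:, 1] = (-7.0203,7.0203,-1.1962)
J_ω[:, 1] = z_1
entry J[0][1] = -7.0203

-7.020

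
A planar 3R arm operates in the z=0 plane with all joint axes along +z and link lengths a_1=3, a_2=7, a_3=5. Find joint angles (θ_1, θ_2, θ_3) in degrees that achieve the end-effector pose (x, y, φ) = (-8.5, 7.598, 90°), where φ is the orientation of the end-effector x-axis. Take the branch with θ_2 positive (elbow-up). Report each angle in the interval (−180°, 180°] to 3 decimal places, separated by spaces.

120.000 60.001 -90.001

wrist centre = target − a_3·(cos φ, sin φ) = (-8.5000, 2.5980)
cos θ_2 = (78.9996−3²−7²)/(2·3·7) = 0.5000; θ_2 = 60.0006° (elbow-up)
β = atan2(2.5980,-8.5000) = 163.0044°; ψ = atan2(6.0622,6.4999) = 43.0044°
θ_1 = β − ψ = 120.0000°
θ_3 = φ − θ_1 − θ_2 = -90.0006° (wrapped to (-180°,180°])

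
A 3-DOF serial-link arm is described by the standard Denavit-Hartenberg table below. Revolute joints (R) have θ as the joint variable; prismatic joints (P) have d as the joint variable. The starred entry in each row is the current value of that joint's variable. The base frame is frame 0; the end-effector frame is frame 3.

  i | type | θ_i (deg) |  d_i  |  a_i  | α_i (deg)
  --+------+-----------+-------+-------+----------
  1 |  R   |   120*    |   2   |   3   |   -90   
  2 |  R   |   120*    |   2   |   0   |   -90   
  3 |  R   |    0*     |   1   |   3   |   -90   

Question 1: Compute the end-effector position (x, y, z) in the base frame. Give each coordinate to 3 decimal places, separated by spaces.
after link 1: o_1 = (-1.5000, 2.5981, 2.0000)
after link 2: o_2 = (-3.2321, 1.5981, 2.0000)
after link 3: o_3 = (-2.0490, -0.4510, -0.0981)

-2.049 -0.451 -0.098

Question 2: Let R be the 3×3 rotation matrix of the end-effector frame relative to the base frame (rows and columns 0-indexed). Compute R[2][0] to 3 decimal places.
-0.866

End-effector x-axis (col 0 of R) = (0.2500,-0.4330,-0.8660)
R[2][0] = -0.8660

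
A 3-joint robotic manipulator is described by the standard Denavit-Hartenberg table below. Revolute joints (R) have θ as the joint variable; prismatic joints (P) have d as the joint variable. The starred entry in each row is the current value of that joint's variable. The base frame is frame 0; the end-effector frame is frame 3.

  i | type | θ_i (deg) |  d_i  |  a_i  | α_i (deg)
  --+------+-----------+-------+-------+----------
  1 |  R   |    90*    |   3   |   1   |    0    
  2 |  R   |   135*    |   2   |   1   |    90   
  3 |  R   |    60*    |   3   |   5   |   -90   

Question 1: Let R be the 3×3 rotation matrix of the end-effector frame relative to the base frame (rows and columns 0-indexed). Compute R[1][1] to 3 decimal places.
-0.707

End-effector y-axis (col 1 of R) = (0.7071,-0.7071,-0.0000)
R[1][1] = -0.7071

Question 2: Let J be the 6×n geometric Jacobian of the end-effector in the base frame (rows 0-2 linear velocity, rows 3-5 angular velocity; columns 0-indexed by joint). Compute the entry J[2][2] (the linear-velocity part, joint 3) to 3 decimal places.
axis z_2 = (-0.7071,0.7071,0.0000); lever o_n−o_2 = (-3.8891,0.3536,4.3301)
cross product → J_v[:, 2] = (3.0619,3.0619,2.5000)
J_ω[:, 2] = z_2
entry J[2][2] = 2.5000

2.500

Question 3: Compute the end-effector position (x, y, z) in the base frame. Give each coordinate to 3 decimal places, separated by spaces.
-4.596 0.646 9.330

after link 1: o_1 = (0.0000, 1.0000, 3.0000)
after link 2: o_2 = (-0.7071, 0.2929, 5.0000)
after link 3: o_3 = (-4.5962, 0.6464, 9.3301)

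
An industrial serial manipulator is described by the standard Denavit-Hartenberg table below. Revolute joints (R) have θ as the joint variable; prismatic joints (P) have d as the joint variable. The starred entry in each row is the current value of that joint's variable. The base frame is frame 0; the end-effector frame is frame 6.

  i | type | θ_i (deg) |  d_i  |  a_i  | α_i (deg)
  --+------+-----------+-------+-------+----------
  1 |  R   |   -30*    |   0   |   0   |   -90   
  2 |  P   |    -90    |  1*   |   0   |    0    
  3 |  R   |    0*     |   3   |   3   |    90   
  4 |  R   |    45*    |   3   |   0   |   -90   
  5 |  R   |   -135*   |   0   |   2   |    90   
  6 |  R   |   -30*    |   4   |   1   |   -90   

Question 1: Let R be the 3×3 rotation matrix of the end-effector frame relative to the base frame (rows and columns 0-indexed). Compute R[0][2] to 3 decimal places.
End-effector z-axis (col 2 of R) = (-0.1250,0.4906,-0.8624)
R[0][2] = -0.1250

-0.125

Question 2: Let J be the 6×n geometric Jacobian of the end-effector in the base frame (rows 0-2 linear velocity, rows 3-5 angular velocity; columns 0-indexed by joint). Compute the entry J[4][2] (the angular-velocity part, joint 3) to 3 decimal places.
axis z_2 = (0.5000,0.8660,0.0000); lever o_n−o_2 = (-2.2969,0.4179,-0.0795)
cross product → J_v[:, 2] = (-0.0688,0.0397,2.1982)
J_ω[:, 2] = z_2
entry J[4][2] = 0.8660

0.866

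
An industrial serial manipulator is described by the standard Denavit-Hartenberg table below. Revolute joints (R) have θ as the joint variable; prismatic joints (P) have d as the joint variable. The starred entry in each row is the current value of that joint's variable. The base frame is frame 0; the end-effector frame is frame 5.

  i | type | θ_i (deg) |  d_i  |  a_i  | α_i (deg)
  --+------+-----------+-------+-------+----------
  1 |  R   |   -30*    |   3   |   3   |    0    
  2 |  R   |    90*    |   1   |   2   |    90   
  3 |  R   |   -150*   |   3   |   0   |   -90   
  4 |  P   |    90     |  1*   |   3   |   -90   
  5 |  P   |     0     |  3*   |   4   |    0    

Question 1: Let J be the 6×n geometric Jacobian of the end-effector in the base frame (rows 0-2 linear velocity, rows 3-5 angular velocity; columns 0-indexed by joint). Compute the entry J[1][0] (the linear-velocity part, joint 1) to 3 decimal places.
1.683

axis z_0 = ẑ; lever o_n−o_0 = (1.6830,4.9151,4.6340)
cross product → J_v[:, 0] = (-4.9151,1.6830,0.0000)
J_ω[:, 0] = z_0
entry J[1][0] = 1.6830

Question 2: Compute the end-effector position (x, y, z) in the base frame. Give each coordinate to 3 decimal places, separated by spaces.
1.683 4.915 4.634

after link 1: o_1 = (2.5981, -1.5000, 3.0000)
after link 2: o_2 = (3.5981, 0.2321, 4.0000)
after link 3: o_3 = (6.1962, -1.2679, 4.0000)
after link 4: o_4 = (3.8481, 0.6651, 3.1340)
after link 5: o_5 = (1.6830, 4.9151, 4.6340)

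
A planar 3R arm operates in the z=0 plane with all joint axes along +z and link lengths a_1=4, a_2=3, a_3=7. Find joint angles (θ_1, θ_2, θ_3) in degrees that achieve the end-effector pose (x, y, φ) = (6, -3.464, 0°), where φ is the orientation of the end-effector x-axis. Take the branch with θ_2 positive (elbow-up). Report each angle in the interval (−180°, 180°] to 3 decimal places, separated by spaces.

-152.205 120.002 32.203

wrist centre = target − a_3·(cos φ, sin φ) = (-1.0000, -3.4640)
cos θ_2 = (12.9993−4²−3²)/(2·4·3) = -0.5000; θ_2 = 120.0019° (elbow-up)
β = atan2(-3.4640,-1.0000) = -106.1026°; ψ = atan2(2.5980,2.4999) = 46.1026°
θ_1 = β − ψ = -152.2051°
θ_3 = φ − θ_1 − θ_2 = 32.2032° (wrapped to (-180°,180°])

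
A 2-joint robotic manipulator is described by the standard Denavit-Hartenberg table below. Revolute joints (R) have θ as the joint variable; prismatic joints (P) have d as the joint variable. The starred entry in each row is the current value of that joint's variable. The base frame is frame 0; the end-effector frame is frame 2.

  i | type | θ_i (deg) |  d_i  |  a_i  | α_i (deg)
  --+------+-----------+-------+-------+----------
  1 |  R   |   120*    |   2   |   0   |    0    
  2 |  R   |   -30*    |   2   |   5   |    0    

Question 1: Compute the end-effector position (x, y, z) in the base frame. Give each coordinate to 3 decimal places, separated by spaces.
0.000 5.000 4.000

after link 1: o_1 = (0.0000, 0.0000, 2.0000)
after link 2: o_2 = (0.0000, 5.0000, 4.0000)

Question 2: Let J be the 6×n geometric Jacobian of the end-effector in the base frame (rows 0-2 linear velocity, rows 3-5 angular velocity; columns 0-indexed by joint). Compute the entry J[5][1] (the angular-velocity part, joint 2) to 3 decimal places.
axis z_1 = (0.0000,0.0000,1.0000); lever o_n−o_1 = (0.0000,5.0000,2.0000)
cross product → J_v[:, 1] = (-5.0000,0.0000,0.0000)
J_ω[:, 1] = z_1
entry J[5][1] = 1.0000

1.000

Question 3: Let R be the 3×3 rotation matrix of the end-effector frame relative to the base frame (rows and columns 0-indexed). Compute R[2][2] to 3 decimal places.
1.000

End-effector z-axis (col 2 of R) = (0.0000,0.0000,1.0000)
R[2][2] = 1.0000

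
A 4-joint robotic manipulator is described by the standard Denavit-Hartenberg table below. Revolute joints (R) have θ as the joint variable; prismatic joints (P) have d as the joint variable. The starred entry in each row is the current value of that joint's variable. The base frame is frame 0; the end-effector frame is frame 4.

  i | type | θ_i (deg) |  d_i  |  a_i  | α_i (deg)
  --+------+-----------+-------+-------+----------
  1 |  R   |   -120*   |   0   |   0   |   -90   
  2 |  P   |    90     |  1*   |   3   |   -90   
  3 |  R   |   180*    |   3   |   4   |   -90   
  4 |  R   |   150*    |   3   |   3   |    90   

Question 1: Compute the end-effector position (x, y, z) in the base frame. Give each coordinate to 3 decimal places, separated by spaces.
after link 1: o_1 = (0.0000, 0.0000, 0.0000)
after link 2: o_2 = (0.8660, -0.5000, -3.0000)
after link 3: o_3 = (2.3660, 2.0981, 1.0000)
after link 4: o_4 = (4.2141, -0.7010, -1.5981)

4.214 -0.701 -1.598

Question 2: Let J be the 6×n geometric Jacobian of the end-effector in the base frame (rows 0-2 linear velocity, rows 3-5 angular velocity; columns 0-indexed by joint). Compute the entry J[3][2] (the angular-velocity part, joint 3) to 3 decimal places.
axis z_2 = (0.5000,0.8660,-0.0000); lever o_n−o_2 = (3.3481,-0.2010,1.4019)
cross product → J_v[:, 2] = (1.2141,-0.7010,-3.0000)
J_ω[:, 2] = z_2
entry J[3][2] = 0.5000

0.500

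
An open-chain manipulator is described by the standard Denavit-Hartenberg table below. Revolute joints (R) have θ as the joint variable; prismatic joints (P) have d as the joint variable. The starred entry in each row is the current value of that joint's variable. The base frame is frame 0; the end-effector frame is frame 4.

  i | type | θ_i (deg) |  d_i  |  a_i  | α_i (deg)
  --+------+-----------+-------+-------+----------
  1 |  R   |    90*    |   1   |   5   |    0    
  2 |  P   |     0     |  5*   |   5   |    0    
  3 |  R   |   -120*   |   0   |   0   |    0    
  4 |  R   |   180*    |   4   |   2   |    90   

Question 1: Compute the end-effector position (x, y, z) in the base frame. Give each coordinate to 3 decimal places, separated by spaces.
after link 1: o_1 = (0.0000, 5.0000, 1.0000)
after link 2: o_2 = (0.0000, 10.0000, 6.0000)
after link 3: o_3 = (0.0000, 10.0000, 6.0000)
after link 4: o_4 = (-1.7321, 11.0000, 10.0000)

-1.732 11.000 10.000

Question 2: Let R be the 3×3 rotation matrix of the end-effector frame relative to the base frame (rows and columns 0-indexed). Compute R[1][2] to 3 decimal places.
0.866

End-effector z-axis (col 2 of R) = (0.5000,0.8660,0.0000)
R[1][2] = 0.8660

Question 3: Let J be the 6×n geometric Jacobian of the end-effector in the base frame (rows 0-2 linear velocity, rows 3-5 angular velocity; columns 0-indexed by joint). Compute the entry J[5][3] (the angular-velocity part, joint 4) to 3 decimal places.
axis z_3 = (0.0000,0.0000,1.0000); lever o_n−o_3 = (-1.7321,1.0000,4.0000)
cross product → J_v[:, 3] = (-1.0000,-1.7321,0.0000)
J_ω[:, 3] = z_3
entry J[5][3] = 1.0000

1.000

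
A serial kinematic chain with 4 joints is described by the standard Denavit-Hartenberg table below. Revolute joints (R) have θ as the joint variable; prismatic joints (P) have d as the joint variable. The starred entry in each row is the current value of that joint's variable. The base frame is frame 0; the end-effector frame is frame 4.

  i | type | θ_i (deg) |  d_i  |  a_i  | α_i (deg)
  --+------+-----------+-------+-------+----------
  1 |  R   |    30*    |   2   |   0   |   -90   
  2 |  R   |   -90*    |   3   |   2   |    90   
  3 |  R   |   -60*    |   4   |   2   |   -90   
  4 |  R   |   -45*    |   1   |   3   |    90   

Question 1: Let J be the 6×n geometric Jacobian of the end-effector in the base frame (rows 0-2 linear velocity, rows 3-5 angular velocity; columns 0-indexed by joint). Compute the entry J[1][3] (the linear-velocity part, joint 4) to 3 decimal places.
axis z_3 = (-0.2500,0.4330,0.8660); lever o_n−o_3 = (-1.1686,-2.2186,1.9267)
cross product → J_v[:, 3] = (2.7557,-0.5303,1.0607)
J_ω[:, 3] = z_3
entry J[1][3] = -0.5303

-0.530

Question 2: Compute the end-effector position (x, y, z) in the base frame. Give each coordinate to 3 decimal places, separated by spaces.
after link 1: o_1 = (0.0000, 0.0000, 2.0000)
after link 2: o_2 = (-1.5000, 2.5981, 4.0000)
after link 3: o_3 = (-4.0981, -0.9019, 5.0000)
after link 4: o_4 = (-5.2666, -3.1206, 6.9267)

-5.267 -3.121 6.927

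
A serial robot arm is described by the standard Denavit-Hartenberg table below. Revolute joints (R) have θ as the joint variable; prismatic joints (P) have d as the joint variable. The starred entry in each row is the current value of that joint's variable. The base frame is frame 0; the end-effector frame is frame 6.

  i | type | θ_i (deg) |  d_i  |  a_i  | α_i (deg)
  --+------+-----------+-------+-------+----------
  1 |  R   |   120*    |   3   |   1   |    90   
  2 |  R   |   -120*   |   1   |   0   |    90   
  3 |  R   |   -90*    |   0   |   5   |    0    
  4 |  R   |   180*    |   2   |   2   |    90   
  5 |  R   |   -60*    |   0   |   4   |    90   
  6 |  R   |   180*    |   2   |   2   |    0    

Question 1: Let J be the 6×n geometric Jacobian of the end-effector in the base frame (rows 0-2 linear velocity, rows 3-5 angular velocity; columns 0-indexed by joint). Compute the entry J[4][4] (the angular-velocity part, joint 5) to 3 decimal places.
-0.433

axis z_4 = (0.2500,-0.4330,-0.8660); lever o_n−o_4 = (-1.8170,1.6830,-1.3660)
cross product → J_v[:, 4] = (2.0490,1.9151,-0.3660)
J_ω[:, 4] = z_4
entry J[4][4] = -0.4330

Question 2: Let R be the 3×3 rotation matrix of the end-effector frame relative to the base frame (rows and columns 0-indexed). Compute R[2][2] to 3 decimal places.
End-effector z-axis (col 2 of R) = (-0.9665,-0.0580,-0.2500)
R[2][2] = -0.2500

-0.250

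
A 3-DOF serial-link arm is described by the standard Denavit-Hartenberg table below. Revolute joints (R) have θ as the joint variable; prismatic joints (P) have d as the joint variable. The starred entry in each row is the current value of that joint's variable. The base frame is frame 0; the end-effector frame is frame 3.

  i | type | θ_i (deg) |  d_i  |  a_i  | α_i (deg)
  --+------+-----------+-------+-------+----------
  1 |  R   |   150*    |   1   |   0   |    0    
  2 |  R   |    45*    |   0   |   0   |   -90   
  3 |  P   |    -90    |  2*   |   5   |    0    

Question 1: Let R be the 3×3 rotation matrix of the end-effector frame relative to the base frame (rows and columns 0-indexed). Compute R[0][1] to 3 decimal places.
-0.966

End-effector y-axis (col 1 of R) = (-0.9659,-0.2588,-0.0000)
R[0][1] = -0.9659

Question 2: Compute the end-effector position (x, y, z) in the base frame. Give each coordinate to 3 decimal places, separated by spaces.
0.518 -1.932 6.000

after link 1: o_1 = (0.0000, 0.0000, 1.0000)
after link 2: o_2 = (0.0000, 0.0000, 1.0000)
after link 3: o_3 = (0.5176, -1.9319, 6.0000)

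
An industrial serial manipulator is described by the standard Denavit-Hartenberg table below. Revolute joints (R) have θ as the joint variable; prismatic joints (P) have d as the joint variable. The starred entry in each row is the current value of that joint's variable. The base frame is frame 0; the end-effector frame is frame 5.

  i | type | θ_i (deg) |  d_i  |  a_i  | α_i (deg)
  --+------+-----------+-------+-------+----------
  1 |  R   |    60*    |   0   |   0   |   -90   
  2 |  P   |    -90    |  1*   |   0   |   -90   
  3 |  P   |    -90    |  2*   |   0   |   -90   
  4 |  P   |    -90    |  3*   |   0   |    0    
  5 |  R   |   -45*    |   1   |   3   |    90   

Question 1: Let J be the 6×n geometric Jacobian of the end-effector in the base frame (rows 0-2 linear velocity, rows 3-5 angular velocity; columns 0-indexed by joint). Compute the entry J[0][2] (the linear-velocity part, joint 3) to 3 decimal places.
0.500

prismatic axis z_2 = (0.5000,0.8660,-0.0000)
J_v[:, 2] = z_2; J_ω[:, 2] = (0,0,0)
entry J[0][2] = 0.5000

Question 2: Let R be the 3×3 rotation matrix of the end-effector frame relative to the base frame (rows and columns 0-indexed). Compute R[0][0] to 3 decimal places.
End-effector x-axis (col 0 of R) = (0.9659,0.2588,-0.0000)
R[0][0] = 0.9659

0.966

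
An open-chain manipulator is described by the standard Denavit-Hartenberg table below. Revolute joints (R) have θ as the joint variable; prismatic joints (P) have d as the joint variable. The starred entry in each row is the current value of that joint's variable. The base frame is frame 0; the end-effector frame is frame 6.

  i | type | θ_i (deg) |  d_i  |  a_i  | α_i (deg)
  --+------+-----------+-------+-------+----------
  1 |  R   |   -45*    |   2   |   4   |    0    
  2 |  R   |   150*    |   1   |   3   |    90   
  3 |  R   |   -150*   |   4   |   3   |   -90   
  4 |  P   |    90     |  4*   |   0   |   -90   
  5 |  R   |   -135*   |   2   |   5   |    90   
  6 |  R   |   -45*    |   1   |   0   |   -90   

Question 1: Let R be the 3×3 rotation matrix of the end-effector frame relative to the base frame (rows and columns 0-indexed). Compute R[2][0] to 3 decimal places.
-0.787

End-effector x-axis (col 0 of R) = (0.5768,-0.2206,-0.7866)
R[2][0] = -0.7866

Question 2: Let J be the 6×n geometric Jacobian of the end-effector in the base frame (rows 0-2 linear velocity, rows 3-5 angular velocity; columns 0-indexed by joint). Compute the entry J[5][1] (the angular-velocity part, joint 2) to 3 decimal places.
1.000

axis z_1 = (0.0000,0.0000,1.0000); lever o_n−o_1 = (6.5258,7.4925,-5.4136)
cross product → J_v[:, 1] = (-7.4925,6.5258,0.0000)
J_ω[:, 1] = z_1
entry J[5][1] = 1.0000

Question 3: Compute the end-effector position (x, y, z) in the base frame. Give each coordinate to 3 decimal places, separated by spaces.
9.354 4.664 -3.414

after link 1: o_1 = (2.8284, -2.8284, 2.0000)
after link 2: o_2 = (2.0520, 0.0694, 3.0000)
after link 3: o_3 = (6.5881, -1.4049, 1.5000)
after link 4: o_4 = (6.0705, 0.5269, -1.9641)
after link 5: o_5 = (8.5797, 4.8226, -4.0260)
after link 6: o_6 = (9.3542, 4.6641, -3.4136)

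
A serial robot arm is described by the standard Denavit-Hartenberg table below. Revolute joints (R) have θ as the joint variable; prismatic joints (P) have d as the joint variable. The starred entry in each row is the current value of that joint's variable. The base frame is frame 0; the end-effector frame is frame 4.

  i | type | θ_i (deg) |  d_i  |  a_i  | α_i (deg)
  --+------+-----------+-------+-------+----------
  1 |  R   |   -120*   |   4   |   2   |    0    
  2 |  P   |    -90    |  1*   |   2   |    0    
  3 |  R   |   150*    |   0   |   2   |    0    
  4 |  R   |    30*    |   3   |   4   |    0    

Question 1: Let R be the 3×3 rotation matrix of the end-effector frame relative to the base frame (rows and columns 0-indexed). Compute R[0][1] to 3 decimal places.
End-effector y-axis (col 1 of R) = (0.5000,0.8660,0.0000)
R[0][1] = 0.5000

0.500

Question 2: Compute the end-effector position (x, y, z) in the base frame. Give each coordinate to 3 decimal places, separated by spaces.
1.732 -4.464 8.000

after link 1: o_1 = (-1.0000, -1.7321, 4.0000)
after link 2: o_2 = (-2.7321, -0.7321, 5.0000)
after link 3: o_3 = (-1.7321, -2.4641, 5.0000)
after link 4: o_4 = (1.7321, -4.4641, 8.0000)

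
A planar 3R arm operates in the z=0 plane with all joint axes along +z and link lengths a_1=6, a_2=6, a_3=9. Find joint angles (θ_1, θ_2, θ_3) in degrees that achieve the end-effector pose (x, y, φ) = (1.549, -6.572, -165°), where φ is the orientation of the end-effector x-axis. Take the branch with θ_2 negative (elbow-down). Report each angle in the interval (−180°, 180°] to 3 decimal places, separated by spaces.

wrist centre = target − a_3·(cos φ, sin φ) = (10.2423, -4.2426)
cos θ_2 = (122.9053−6²−6²)/(2·6·6) = 0.7070; θ_2 = -45.0072° (elbow-down)
β = atan2(-4.2426,10.2423) = -22.5006°; ψ = atan2(-4.2432,10.2421) = -22.5036°
θ_1 = β − ψ = 0.0031°
θ_3 = φ − θ_1 − θ_2 = -119.9958° (wrapped to (-180°,180°])

0.003 -45.007 -119.996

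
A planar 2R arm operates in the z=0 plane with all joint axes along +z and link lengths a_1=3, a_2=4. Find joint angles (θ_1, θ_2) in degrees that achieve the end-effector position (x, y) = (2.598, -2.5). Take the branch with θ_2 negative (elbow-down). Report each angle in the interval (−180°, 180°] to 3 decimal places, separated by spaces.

cos θ_2 = (12.9996−3²−4²)/(2·3·4) = -0.5000; θ_2 = -120.0011° (elbow-down)
β = atan2(-2.5000,2.5980) = -43.8987°; ψ = atan2(-3.4641,0.9999) = -73.8987°
θ_1 = β − ψ = 30.0000°

30.000 -120.001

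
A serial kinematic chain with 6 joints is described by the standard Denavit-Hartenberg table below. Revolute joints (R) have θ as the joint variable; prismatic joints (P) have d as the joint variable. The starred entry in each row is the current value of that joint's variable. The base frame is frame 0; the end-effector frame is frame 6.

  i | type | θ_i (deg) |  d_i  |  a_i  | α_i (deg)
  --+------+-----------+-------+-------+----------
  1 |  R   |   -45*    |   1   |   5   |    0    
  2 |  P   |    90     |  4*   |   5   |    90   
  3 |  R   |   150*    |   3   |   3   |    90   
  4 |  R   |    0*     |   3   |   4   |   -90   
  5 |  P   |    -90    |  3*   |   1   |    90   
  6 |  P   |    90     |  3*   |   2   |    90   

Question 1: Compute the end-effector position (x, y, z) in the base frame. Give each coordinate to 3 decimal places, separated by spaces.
11.693 -6.692 10.464

after link 1: o_1 = (3.5355, -3.5355, 1.0000)
after link 2: o_2 = (7.0711, 0.0000, 5.0000)
after link 3: o_3 = (7.3553, -3.9584, 6.5000)
after link 4: o_4 = (5.9664, -5.3473, 11.0981)
after link 5: o_5 = (8.4413, -7.1150, 11.9641)
after link 6: o_6 = (11.6926, -6.6921, 10.4641)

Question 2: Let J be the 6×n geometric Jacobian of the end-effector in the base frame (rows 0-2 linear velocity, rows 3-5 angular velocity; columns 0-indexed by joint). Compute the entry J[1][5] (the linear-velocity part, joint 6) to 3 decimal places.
prismatic axis z_5 = (0.6124,0.6124,-0.5000)
J_v[:, 5] = z_5; J_ω[:, 5] = (0,0,0)
entry J[1][5] = 0.6124

0.612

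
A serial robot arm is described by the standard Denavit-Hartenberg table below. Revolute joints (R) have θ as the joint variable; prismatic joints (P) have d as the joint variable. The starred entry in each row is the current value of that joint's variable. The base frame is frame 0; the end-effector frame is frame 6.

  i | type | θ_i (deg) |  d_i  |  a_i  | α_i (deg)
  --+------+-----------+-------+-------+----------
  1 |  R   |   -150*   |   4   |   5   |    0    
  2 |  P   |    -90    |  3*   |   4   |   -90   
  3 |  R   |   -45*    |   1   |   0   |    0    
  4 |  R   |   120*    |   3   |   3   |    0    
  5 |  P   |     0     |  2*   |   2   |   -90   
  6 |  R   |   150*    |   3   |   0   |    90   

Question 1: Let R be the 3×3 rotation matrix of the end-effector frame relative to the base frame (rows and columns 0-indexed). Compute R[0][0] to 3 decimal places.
End-effector x-axis (col 0 of R) = (0.5451,0.0559,0.8365)
R[0][0] = 0.5451

0.545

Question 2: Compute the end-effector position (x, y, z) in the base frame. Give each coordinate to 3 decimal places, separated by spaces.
-10.724 -3.425 1.394

after link 1: o_1 = (-4.3301, -2.5000, 4.0000)
after link 2: o_2 = (-6.3301, 0.9641, 7.0000)
after link 3: o_3 = (-7.1962, 0.4641, 7.0000)
after link 4: o_4 = (-10.1825, -0.3635, 4.1022)
after link 5: o_5 = (-12.1733, -0.9152, 2.1704)
after link 6: o_6 = (-10.7244, -3.4247, 1.3939)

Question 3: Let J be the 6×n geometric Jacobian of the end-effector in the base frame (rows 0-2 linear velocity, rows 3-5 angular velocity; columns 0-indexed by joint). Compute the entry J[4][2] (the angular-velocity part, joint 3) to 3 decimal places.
axis z_2 = (-0.8660,-0.5000,0.0000); lever o_n−o_2 = (-4.3943,-4.3888,-5.6061)
cross product → J_v[:, 2] = (2.8030,-4.8550,1.6037)
J_ω[:, 2] = z_2
entry J[4][2] = -0.5000

-0.500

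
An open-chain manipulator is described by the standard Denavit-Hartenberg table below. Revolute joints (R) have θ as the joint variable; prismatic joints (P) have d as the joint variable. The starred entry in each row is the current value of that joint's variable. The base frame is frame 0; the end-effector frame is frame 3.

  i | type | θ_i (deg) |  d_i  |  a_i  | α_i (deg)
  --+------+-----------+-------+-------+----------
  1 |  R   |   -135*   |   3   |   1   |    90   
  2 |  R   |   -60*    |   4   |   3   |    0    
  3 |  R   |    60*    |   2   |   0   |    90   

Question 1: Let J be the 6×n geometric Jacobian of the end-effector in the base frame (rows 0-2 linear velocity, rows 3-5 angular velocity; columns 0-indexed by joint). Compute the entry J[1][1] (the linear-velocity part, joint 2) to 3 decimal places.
axis z_1 = (-0.7071,0.7071,0.0000); lever o_n−o_1 = (-5.3033,3.1820,-2.5981)
cross product → J_v[:, 1] = (-1.8371,-1.8371,1.5000)
J_ω[:, 1] = z_1
entry J[1][1] = -1.8371

-1.837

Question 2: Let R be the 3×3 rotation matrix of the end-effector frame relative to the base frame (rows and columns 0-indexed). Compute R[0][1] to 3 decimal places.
-0.707

End-effector y-axis (col 1 of R) = (-0.7071,0.7071,0.0000)
R[0][1] = -0.7071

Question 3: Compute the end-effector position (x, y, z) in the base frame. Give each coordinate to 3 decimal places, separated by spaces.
after link 1: o_1 = (-0.7071, -0.7071, 3.0000)
after link 2: o_2 = (-4.5962, 1.0607, 0.4019)
after link 3: o_3 = (-6.0104, 2.4749, 0.4019)

-6.010 2.475 0.402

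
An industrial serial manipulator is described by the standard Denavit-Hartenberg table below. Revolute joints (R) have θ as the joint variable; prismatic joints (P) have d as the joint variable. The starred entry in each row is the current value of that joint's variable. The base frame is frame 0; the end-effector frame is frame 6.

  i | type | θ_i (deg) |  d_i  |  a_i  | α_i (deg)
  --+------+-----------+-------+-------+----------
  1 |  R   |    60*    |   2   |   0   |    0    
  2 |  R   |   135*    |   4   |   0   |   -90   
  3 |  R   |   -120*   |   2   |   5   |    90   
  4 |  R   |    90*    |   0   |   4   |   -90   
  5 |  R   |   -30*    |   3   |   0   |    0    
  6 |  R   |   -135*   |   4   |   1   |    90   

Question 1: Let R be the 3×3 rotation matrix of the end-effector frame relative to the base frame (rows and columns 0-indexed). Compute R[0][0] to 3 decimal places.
End-effector x-axis (col 0 of R) = (-0.0335,0.9910,-0.1294)
R[0][0] = -0.0335

-0.033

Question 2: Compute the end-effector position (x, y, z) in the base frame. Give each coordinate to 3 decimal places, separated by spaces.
0.553 -5.063 4.139

after link 1: o_1 = (0.0000, 0.0000, 2.0000)
after link 2: o_2 = (0.0000, 0.0000, 6.0000)
after link 3: o_3 = (2.9325, -1.2848, 10.3301)
after link 4: o_4 = (3.9677, -5.1485, 10.3301)
after link 5: o_5 = (2.5188, -5.5367, 7.7321)
after link 6: o_6 = (0.5535, -5.0633, 4.1385)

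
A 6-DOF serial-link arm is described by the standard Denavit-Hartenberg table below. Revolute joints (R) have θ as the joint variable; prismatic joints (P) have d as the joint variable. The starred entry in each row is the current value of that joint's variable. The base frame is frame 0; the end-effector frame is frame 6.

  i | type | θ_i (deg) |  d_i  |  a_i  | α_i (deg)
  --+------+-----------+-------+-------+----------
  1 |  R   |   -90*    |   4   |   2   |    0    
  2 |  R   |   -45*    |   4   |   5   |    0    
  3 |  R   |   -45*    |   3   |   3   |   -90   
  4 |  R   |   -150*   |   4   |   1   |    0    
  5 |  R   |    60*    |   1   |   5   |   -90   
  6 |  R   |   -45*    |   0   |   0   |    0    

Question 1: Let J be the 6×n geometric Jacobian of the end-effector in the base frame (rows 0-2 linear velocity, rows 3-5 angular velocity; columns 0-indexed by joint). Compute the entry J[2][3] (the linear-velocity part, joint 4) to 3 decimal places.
0.866

axis z_3 = (0.0000,-1.0000,0.0000); lever o_n−o_3 = (0.8660,-5.0000,5.5000)
cross product → J_v[:, 3] = (-5.5000,-0.0000,0.8660)
J_ω[:, 3] = z_3
entry J[2][3] = 0.8660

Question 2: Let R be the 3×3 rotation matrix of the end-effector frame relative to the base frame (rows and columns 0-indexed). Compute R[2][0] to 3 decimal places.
0.707

End-effector x-axis (col 0 of R) = (0.0000,-0.7071,0.7071)
R[2][0] = 0.7071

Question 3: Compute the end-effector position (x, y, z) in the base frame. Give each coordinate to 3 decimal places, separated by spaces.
-5.670 -10.536 16.500

after link 1: o_1 = (0.0000, -2.0000, 4.0000)
after link 2: o_2 = (-3.5355, -5.5355, 8.0000)
after link 3: o_3 = (-6.5355, -5.5355, 11.0000)
after link 4: o_4 = (-5.6695, -9.5355, 11.5000)
after link 5: o_5 = (-5.6695, -10.5355, 16.5000)
after link 6: o_6 = (-5.6695, -10.5355, 16.5000)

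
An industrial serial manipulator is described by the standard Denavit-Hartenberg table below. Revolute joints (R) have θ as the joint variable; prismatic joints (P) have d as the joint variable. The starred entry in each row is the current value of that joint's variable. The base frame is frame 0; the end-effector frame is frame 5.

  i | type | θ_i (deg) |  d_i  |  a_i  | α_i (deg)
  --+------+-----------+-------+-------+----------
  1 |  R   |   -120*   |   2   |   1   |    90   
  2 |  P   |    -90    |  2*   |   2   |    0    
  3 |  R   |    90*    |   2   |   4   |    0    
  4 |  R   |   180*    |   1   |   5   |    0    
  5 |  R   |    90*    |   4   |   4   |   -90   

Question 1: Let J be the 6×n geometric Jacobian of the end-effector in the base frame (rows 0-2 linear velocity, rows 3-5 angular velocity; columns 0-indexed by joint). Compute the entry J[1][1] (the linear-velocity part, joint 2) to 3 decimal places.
0.500

prismatic axis z_1 = (-0.8660,0.5000,0.0000)
J_v[:, 1] = z_1; J_ω[:, 1] = (0,0,0)
entry J[1][1] = 0.5000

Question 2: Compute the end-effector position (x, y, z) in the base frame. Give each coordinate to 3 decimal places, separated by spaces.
after link 1: o_1 = (-0.5000, -0.8660, 2.0000)
after link 2: o_2 = (-2.2321, 0.1340, 0.0000)
after link 3: o_3 = (-5.9641, -2.3301, 0.0000)
after link 4: o_4 = (-4.3301, 2.5000, 0.0000)
after link 5: o_5 = (-7.7942, 4.5000, -4.0000)

-7.794 4.500 -4.000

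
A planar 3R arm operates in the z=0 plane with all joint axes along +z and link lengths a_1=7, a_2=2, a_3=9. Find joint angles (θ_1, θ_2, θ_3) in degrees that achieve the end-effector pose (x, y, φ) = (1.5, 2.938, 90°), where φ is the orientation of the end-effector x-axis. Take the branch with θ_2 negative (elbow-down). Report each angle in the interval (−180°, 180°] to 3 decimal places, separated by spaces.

wrist centre = target − a_3·(cos φ, sin φ) = (1.5000, -6.0620)
cos θ_2 = (38.9978−7²−2²)/(2·7·2) = -0.5001; θ_2 = -120.0051° (elbow-down)
β = atan2(-6.0620,1.5000) = -76.1017°; ψ = atan2(-1.7320,5.9998) = -16.1017°
θ_1 = β − ψ = -60.0000°
θ_3 = φ − θ_1 − θ_2 = -89.9949° (wrapped to (-180°,180°])

-60.000 -120.005 -89.995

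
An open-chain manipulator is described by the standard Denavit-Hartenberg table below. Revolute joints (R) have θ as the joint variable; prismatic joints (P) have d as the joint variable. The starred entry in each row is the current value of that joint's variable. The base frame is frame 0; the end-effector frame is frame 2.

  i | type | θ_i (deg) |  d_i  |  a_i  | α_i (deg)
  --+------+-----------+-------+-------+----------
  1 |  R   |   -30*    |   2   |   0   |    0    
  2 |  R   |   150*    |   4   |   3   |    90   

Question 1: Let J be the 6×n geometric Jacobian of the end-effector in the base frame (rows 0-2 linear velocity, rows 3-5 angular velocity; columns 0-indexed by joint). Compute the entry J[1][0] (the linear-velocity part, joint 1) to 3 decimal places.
axis z_0 = ẑ; lever o_n−o_0 = (-1.5000,2.5981,6.0000)
cross product → J_v[:, 0] = (-2.5981,-1.5000,0.0000)
J_ω[:, 0] = z_0
entry J[1][0] = -1.5000

-1.500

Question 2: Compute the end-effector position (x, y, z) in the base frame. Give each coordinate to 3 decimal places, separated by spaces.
-1.500 2.598 6.000

after link 1: o_1 = (0.0000, 0.0000, 2.0000)
after link 2: o_2 = (-1.5000, 2.5981, 6.0000)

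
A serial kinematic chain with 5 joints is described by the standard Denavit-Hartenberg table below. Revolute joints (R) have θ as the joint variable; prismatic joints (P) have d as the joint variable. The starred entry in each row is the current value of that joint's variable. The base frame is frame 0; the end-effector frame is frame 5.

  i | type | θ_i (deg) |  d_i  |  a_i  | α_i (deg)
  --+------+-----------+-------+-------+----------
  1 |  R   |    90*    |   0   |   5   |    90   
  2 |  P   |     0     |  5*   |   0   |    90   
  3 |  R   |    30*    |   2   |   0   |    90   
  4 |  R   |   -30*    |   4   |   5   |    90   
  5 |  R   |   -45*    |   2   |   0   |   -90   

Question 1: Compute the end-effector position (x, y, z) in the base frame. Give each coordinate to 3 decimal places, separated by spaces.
after link 1: o_1 = (0.0000, 5.0000, 0.0000)
after link 2: o_2 = (5.0000, 5.0000, 0.0000)
after link 3: o_3 = (5.0000, 5.0000, -2.0000)
after link 4: o_4 = (3.7010, 10.7500, 0.5000)
after link 5: o_5 = (3.2010, 9.8840, 2.2321)

3.201 9.884 2.232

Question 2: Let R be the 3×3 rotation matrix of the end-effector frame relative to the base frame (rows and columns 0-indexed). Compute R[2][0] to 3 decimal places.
0.354

End-effector x-axis (col 0 of R) = (0.9186,0.1768,0.3536)
R[2][0] = 0.3536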